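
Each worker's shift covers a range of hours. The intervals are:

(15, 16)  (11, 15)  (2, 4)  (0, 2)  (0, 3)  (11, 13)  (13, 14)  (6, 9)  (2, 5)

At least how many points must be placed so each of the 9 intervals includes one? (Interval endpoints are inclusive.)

4

Process intervals by earliest right end; each time one isn't hit yet, stab at its right endpoint.
Sorted: [0,2] [0,3] [2,4] [2,5] [6,9] [11,13] [13,14] [11,15] [15,16]
{[0,2],[0,3],[2,4],[2,5]} hit by 2; {[6,9]} hit by 9; {[11,13],[13,14],[11,15]} hit by 13; {[15,16]} hit by 16.
Points: 2, 9, 13, 16 (4 total).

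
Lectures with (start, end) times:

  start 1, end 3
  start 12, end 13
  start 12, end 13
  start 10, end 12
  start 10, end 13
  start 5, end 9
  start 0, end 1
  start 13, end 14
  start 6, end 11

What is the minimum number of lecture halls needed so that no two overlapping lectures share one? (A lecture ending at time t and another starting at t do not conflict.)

The answer is the maximum number of intervals overlapping at any instant.
Events (time:±→running): 0:+→1 1:-→0 1:+→1 3:-→0 5:+→1 6:+→2 9:-→1 10:+→2 10:+→3 … peak 3.

3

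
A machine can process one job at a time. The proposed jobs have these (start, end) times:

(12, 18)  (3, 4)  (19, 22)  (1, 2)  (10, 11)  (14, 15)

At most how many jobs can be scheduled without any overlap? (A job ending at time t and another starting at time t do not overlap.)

Sorted by end: (1,2)  (3,4)  (10,11)  (14,15)  (12,18)  (19,22)
take (1,2); take (3,4); take (10,11); take (14,15); take (19,22).
Selected 5 jobs.

5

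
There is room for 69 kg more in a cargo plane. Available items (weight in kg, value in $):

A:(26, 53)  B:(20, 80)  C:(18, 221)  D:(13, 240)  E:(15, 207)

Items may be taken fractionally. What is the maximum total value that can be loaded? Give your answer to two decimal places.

754.12

Order: D (240/13=18.46) > E (207/15=13.80) > C (221/18=12.28) > B (80/20=4.00) > A (53/26=2.04)
Fill: take D (13 @ 240) → take E (15 @ 207) → take C (18 @ 221) → take B (20 @ 80) → take 3/26 of A → 6.12; 69/69 used.
Total value = 754.12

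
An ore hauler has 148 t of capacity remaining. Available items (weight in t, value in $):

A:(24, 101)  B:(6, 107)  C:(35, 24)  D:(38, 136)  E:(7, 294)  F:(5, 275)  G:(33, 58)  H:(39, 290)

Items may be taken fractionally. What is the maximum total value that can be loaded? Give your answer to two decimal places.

1253.97

Order: F (275/5=55.00) > E (294/7=42.00) > B (107/6=17.83) > H (290/39=7.44) > A (101/24=4.21) > D (136/38=3.58) > G (58/33=1.76) > C (24/35=0.69)
Fill: take F (5 @ 275) → take E (7 @ 294) → take B (6 @ 107) → take H (39 @ 290) → take A (24 @ 101) → take D (38 @ 136) → take 29/33 of G → 50.97; 148/148 used.
Total value = 1253.97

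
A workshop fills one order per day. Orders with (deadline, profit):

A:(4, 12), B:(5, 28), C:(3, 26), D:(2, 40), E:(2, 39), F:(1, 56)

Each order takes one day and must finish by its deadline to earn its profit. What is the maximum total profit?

162

By profit: F(d1,56), D(d2,40), E(d2,39), B(d5,28), C(d3,26), A(d4,12)
F→slot 1; D→slot 2; E skipped; B→slot 5; C→slot 3; A→slot 4.
Profit = 56 + 40 + 26 + 12 + 28 = 162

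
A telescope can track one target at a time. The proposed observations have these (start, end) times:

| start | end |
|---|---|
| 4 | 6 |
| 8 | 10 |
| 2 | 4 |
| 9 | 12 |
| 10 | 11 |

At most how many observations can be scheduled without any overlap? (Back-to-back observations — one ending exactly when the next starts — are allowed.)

4

By end time: (2,4), (4,6), (8,10), (10,11), (9,12).
Pick (2,4); next start ≥ 4 → (4,6); next start ≥ 6 → (8,10); next start ≥ 10 → (10,11).
Selected 4 observations.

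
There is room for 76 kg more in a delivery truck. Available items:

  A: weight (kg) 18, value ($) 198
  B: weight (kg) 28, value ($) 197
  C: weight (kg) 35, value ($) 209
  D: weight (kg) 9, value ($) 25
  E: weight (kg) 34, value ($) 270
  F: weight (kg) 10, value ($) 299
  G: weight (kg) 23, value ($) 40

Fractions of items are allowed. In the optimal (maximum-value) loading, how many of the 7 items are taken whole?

Sort by value per unit weight and fill in that order.
Order: F (299/10=29.90) > A (198/18=11.00) > E (270/34=7.94) > B (197/28=7.04) > C (209/35=5.97) > D (25/9=2.78) > G (40/23=1.74)
Fill: take F (10 @ 299) → take A (18 @ 198) → take E (34 @ 270) → take 14/28 of B → 98.50; 76/76 used.
3 item(s) taken whole; one partial (take 14/28 of B).

3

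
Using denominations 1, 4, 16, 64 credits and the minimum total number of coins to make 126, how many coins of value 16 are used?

Use the largest denomination that fits, subtract, and repeat.
126 = 1×64 + 3×16 + 3×4 + 2×1
Count of 16: 3

3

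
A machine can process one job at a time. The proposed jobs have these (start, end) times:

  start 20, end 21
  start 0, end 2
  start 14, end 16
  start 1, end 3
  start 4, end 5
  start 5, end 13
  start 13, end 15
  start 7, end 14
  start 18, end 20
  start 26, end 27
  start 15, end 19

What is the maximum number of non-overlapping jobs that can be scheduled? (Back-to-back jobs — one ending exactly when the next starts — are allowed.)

7

Sort by end time and greedily take each interval whose start is ≥ the last chosen end.
By end time: (0,2), (1,3), (4,5), (5,13), (7,14), (13,15), (14,16), (15,19), (18,20), (20,21), (26,27).
Pick (0,2); next start ≥ 2 → (4,5); next start ≥ 5 → (5,13); next start ≥ 13 → (13,15); next start ≥ 15 → (15,19); next start ≥ 19 → (20,21); next start ≥ 21 → (26,27).
Selected 7 jobs.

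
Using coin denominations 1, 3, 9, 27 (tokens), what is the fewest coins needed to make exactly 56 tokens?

4

56 = 2×27 + 2×1
Total coins = 2 + 2 = 4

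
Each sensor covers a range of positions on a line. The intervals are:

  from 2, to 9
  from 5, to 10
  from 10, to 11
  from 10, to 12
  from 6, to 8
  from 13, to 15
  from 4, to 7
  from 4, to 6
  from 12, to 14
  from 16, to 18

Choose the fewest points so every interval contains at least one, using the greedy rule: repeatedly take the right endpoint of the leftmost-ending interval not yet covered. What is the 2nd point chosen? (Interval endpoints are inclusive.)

11

Process intervals by earliest right end; each time one isn't hit yet, stab at its right endpoint.
Sorted: [4,6] [4,7] [6,8] [2,9] [5,10] [10,11] [10,12] [12,14] [13,15] [16,18]
{[4,6],[4,7],[6,8],[2,9],[5,10]} hit by 6; {[10,11],[10,12]} hit by 11; {[12,14],[13,15]} hit by 14; {[16,18]} hit by 18.
Points: 6, 11, 14, 18 (4 total).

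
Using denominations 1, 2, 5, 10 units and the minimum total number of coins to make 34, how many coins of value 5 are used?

0

Use the largest denomination that fits, subtract, and repeat.
34 = 3×10 + 2×2
Count of 5: 0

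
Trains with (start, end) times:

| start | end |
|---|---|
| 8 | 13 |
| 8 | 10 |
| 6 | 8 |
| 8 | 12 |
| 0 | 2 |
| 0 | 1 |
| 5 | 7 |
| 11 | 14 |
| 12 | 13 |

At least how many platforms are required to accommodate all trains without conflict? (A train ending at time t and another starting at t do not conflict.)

3

The answer is the maximum number of intervals overlapping at any instant.
starts: [0, 0, 5, 6, 8, 8, 8, 11, 12]
ends:   [1, 2, 7, 8, 10, 12, 13, 13, 14]
s0→1 s0→2 e1→1 e2→0 s5→1 s6→2 e7→1 e8→0 s8→1 s8→2 s8→3  — peak 3.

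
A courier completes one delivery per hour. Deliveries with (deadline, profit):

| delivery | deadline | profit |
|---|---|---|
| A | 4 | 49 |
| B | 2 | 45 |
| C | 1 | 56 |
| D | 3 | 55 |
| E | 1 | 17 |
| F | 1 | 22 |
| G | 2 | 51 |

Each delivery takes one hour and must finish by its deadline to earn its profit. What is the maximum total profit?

Take jobs in profit order; each goes to the latest open slot no later than its deadline.
By profit: C(d1,56), D(d3,55), G(d2,51), A(d4,49), B(d2,45), F(d1,22), E(d1,17)
C→slot 1; D→slot 3; G→slot 2; A→slot 4; B skipped; F skipped; E skipped.
Profit = 56 + 51 + 55 + 49 = 211

211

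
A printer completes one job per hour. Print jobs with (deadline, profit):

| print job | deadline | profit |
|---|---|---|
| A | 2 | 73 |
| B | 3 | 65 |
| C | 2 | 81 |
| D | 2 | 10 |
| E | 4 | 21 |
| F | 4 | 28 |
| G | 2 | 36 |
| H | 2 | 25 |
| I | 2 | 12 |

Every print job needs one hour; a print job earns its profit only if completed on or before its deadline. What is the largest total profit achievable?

247

Sort by profit descending; place each in the latest free slot ≤ its deadline.
By profit: C(d2,81), A(d2,73), B(d3,65), G(d2,36), F(d4,28), H(d2,25), E(d4,21), I(d2,12), D(d2,10)
C→slot 2; A→slot 1; B→slot 3; G skipped; F→slot 4; H skipped; E skipped; I skipped; D skipped.
Profit = 73 + 81 + 65 + 28 = 247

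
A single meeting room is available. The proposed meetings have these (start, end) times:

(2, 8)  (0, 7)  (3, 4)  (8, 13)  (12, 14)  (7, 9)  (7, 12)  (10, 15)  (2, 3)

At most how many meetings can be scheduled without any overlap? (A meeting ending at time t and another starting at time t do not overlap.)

By end time: (2,3), (3,4), (0,7), (2,8), (7,9), (7,12), (8,13), (12,14), (10,15).
Pick (2,3); next start ≥ 3 → (3,4); next start ≥ 4 → (7,9); next start ≥ 9 → (12,14).
Selected 4 meetings.

4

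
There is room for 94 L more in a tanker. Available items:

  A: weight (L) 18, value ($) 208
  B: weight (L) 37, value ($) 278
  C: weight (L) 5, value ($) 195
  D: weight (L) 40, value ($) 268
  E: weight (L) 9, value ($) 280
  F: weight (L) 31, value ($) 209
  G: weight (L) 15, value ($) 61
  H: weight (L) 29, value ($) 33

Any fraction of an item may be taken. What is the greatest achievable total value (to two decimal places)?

1129.55

Greedy by value/weight ratio, highest first.
Order: C (195/5=39.00) > E (280/9=31.11) > A (208/18=11.56) > B (278/37=7.51) > F (209/31=6.74) > D (268/40=6.70) > G (61/15=4.07) > H (33/29=1.14)
Fill: take C (5 @ 195) → take E (9 @ 280) → take A (18 @ 208) → take B (37 @ 278) → take 25/31 of F → 168.55; 94/94 used.
Total value = 1129.55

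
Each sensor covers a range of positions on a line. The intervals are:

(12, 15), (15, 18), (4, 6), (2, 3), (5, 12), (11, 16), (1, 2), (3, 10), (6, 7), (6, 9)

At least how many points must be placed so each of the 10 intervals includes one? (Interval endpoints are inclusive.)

3

By right end: [1,2]  [2,3]  [4,6]  [6,7]  [6,9]  [3,10]  [5,12]  [12,15]  [11,16]  [15,18]
[1,2] uncovered → point at 2; [4,6] uncovered → point at 6; [12,15] uncovered → point at 15.
Points: 2, 6, 15 (3 total).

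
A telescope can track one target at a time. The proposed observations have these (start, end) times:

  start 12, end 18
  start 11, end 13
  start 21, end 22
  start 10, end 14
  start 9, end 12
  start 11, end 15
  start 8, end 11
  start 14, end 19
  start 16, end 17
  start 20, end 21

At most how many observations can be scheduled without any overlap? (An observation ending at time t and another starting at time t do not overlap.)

Order by finish time; keep every interval that doesn't clash with the previous kept one.
Sorted by end: (8,11)  (9,12)  (11,13)  (10,14)  (11,15)  (16,17)  (12,18)  (14,19)  (20,21)  (21,22)
take (8,11); skip (9,12); take (11,13); take (16,17); skip (12,18); take (20,21); take (21,22).
Selected 5 observations.

5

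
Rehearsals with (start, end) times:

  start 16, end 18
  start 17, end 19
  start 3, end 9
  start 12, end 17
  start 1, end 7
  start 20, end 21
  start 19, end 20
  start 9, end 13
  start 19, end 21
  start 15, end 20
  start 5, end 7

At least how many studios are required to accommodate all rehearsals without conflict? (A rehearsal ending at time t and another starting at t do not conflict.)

3

The answer is the maximum number of intervals overlapping at any instant.
Events (time:±→running): 1:+→1 3:+→2 5:+→3 … peak 3.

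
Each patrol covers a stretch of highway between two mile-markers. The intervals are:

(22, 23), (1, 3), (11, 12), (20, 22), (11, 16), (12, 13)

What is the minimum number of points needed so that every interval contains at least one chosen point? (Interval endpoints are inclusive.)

Process intervals by earliest right end; each time one isn't hit yet, stab at its right endpoint.
Sorted: [1,3] [11,12] [12,13] [11,16] [20,22] [22,23]
{[1,3]} hit by 3; {[11,12],[12,13],[11,16]} hit by 12; {[20,22],[22,23]} hit by 22.
Points: 3, 12, 22 (3 total).

3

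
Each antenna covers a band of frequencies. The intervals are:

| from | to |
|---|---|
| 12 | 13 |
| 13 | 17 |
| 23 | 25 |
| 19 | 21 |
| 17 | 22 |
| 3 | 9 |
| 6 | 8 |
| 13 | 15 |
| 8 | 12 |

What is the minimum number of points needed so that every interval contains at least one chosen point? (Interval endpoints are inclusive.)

Sorted: [6,8] [3,9] [8,12] [12,13] [13,15] [13,17] [19,21] [17,22] [23,25]
{[6,8],[3,9],[8,12]} hit by 8; {[12,13],[13,15],[13,17]} hit by 13; {[19,21],[17,22]} hit by 21; {[23,25]} hit by 25.
Points: 8, 13, 21, 25 (4 total).

4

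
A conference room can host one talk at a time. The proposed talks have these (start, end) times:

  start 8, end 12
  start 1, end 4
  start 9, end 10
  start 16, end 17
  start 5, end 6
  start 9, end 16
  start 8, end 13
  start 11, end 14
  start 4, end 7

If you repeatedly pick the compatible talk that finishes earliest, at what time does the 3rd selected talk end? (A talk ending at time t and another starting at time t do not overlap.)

10

Sort by end time and greedily take each interval whose start is ≥ the last chosen end.
By end time: (1,4), (5,6), (4,7), (9,10), (8,12), (8,13), (11,14), (9,16), (16,17).
Pick (1,4); next start ≥ 4 → (5,6); next start ≥ 6 → (9,10); next start ≥ 10 → (11,14); next start ≥ 14 → (16,17).
Selected: (1,4) (5,6) (9,10) (11,14) (16,17)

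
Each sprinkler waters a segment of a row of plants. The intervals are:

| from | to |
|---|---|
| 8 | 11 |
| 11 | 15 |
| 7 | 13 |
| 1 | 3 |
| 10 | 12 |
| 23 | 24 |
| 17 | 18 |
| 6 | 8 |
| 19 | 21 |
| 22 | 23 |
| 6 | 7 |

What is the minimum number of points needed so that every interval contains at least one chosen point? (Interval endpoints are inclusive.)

Sort by right endpoint; whenever an interval is uncovered, place a point at its right end.
By right end: [1,3]  [6,7]  [6,8]  [8,11]  [10,12]  [7,13]  [11,15]  [17,18]  [19,21]  [22,23]  [23,24]
[1,3] uncovered → point at 3; [6,7] uncovered → point at 7; [8,11] uncovered → point at 11; [17,18] uncovered → point at 18; [19,21] uncovered → point at 21; [22,23] uncovered → point at 23.
Points: 3, 7, 11, 18, 21, 23 (6 total).

6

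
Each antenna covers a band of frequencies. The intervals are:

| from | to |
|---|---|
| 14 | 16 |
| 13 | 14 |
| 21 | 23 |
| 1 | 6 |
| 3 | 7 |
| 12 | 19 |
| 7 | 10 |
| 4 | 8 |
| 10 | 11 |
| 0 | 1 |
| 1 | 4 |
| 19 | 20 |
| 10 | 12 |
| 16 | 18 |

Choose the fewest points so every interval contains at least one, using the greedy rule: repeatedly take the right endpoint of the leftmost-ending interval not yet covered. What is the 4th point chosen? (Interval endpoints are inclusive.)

Process intervals by earliest right end; each time one isn't hit yet, stab at its right endpoint.
By right end: [0,1]  [1,4]  [1,6]  [3,7]  [4,8]  [7,10]  [10,11]  [10,12]  [13,14]  [14,16]  [16,18]  [12,19]  [19,20]  [21,23]
[0,1] uncovered → point at 1; [3,7] uncovered → point at 7; [10,11] uncovered → point at 11; [13,14] uncovered → point at 14; [16,18] uncovered → point at 18; [19,20] uncovered → point at 20; [21,23] uncovered → point at 23.
Points: 1, 7, 11, 14, 18, 20, 23 (7 total).

14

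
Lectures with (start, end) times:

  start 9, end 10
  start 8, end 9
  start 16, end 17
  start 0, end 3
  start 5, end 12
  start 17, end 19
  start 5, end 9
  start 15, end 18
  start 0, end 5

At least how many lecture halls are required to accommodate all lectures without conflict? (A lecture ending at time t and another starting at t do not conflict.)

The answer is the maximum number of intervals overlapping at any instant.
starts: [0, 0, 5, 5, 8, 9, 15, 16, 17]
ends:   [3, 5, 9, 9, 10, 12, 17, 18, 19]
s0→1 s0→2 e3→1 e5→0 s5→1 s5→2 s8→3  — peak 3.

3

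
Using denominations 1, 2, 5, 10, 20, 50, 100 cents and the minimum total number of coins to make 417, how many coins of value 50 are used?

0

Use the largest denomination that fits, subtract, and repeat.
417 − 4×100→17 − 1×10→7 − 1×5→2 − 1×2→0
Count of 50: 0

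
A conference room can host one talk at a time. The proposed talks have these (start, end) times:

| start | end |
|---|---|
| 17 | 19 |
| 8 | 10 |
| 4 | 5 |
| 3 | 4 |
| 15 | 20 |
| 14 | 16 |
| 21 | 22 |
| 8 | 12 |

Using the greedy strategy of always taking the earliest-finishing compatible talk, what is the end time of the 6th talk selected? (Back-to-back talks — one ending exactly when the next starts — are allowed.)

22

Greedy by earliest finish: after sorting by end time, pick each interval compatible with the last pick.
Sorted by end: (3,4)  (4,5)  (8,10)  (8,12)  (14,16)  (17,19)  (15,20)  (21,22)
take (3,4); take (4,5); take (8,10); take (14,16); take (17,19); take (21,22).
Selected: (3,4) (4,5) (8,10) (14,16) (17,19) (21,22)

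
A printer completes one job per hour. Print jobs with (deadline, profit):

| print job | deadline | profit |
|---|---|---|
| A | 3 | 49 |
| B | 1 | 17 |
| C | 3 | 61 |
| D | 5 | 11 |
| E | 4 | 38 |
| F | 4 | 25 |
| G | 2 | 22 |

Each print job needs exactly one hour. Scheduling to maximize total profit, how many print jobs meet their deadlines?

5

Take jobs in profit order; each goes to the latest open slot no later than its deadline.
By profit: C(d3,61), A(d3,49), E(d4,38), F(d4,25), G(d2,22), B(d1,17), D(d5,11)
C→slot 3; A→slot 2; E→slot 4; F→slot 1; G skipped; B skipped; D→slot 5.
5 of 7 scheduled.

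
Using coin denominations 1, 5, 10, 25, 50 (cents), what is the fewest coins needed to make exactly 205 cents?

5

Greedy: take as many of the largest coin as possible, then repeat with the remainder.
205 − 4×50→5 − 1×5→0
Total coins = 4 + 1 = 5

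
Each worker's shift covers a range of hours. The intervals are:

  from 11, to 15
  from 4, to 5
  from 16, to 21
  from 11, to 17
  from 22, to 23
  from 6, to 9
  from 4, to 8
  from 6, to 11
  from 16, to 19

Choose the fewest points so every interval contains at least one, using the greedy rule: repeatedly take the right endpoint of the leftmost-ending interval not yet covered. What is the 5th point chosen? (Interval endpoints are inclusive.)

23

By right end: [4,5]  [4,8]  [6,9]  [6,11]  [11,15]  [11,17]  [16,19]  [16,21]  [22,23]
[4,5] uncovered → point at 5; [6,9] uncovered → point at 9; [11,15] uncovered → point at 15; [16,19] uncovered → point at 19; [22,23] uncovered → point at 23.
Points: 5, 9, 15, 19, 23 (5 total).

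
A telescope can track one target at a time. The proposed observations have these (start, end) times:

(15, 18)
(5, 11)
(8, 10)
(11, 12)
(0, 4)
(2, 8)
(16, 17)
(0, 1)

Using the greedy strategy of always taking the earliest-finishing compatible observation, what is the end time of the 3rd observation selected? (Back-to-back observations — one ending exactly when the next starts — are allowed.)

Sorted by end: (0,1)  (0,4)  (2,8)  (8,10)  (5,11)  (11,12)  (16,17)  (15,18)
take (0,1); skip (0,4); take (2,8); take (8,10); take (11,12); take (16,17).
Selected: (0,1) (2,8) (8,10) (11,12) (16,17)

10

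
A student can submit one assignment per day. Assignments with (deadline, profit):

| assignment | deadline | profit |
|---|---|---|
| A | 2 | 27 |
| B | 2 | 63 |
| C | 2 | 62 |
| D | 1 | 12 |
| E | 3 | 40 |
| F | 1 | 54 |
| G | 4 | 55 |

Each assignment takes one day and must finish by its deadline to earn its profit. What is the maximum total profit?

Take jobs in profit order; each goes to the latest open slot no later than its deadline.
Profit order: B=63 C=62 G=55 F=54 E=40 A=27 D=12
Assign: B→slot 2, C→slot 1, G→slot 4, F skipped, E→slot 3, A skipped, D skipped.
Slots: [1:C] [2:B] [3:E] [4:G]
Profit = 62 + 63 + 40 + 55 = 220

220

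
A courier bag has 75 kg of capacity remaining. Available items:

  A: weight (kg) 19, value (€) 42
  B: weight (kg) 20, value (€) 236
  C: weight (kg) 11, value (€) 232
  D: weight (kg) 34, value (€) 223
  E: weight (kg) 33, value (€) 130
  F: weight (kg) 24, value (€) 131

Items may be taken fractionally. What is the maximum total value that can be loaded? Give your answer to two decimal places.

Sort by value per unit weight and fill in that order.
Order: C (232/11=21.09) > B (236/20=11.80) > D (223/34=6.56) > F (131/24=5.46) > E (130/33=3.94) > A (42/19=2.21)
Fill: take C (11 @ 232) → take B (20 @ 236) → take D (34 @ 223) → take 10/24 of F → 54.58; 75/75 used.
Total value = 745.58

745.58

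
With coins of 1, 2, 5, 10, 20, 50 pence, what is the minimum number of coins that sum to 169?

7

169 − 3×50→19 − 1×10→9 − 1×5→4 − 2×2→0
Total coins = 3 + 1 + 1 + 2 = 7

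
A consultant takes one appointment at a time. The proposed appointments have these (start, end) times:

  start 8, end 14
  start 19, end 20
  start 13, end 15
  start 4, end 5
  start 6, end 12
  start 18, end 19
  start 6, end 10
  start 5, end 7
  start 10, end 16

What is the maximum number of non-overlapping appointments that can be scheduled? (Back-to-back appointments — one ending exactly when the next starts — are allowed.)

5

Sorted by end: (4,5)  (5,7)  (6,10)  (6,12)  (8,14)  (13,15)  (10,16)  (18,19)  (19,20)
take (4,5); take (5,7); skip (6,10); take (8,14); take (18,19); take (19,20).
Selected 5 appointments.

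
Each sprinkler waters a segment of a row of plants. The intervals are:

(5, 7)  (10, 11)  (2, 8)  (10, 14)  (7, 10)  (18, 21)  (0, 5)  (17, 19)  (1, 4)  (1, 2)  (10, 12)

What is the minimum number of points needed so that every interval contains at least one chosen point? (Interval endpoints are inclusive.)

Sorted: [1,2] [1,4] [0,5] [5,7] [2,8] [7,10] [10,11] [10,12] [10,14] [17,19] [18,21]
{[1,2],[1,4],[0,5]} hit by 2; {[5,7],[2,8],[7,10]} hit by 7; {[10,11],[10,12],[10,14]} hit by 11; {[17,19],[18,21]} hit by 19.
Points: 2, 7, 11, 19 (4 total).

4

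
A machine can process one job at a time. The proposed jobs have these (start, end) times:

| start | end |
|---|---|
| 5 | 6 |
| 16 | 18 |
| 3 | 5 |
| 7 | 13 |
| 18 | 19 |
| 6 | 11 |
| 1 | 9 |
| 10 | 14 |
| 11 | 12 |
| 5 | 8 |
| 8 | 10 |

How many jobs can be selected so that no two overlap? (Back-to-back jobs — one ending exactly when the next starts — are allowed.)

6

Sorted by end: (3,5)  (5,6)  (5,8)  (1,9)  (8,10)  (6,11)  (11,12)  (7,13)  (10,14)  (16,18)  (18,19)
take (3,5); take (5,6); take (8,10); take (11,12); skip (10,14); take (16,18); take (18,19).
Selected 6 jobs.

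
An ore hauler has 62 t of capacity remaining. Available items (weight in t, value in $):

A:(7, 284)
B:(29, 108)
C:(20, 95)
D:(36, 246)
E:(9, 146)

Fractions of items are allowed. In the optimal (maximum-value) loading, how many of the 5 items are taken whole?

3

Greedy by value/weight ratio, highest first.
Order: A (284/7=40.57) > E (146/9=16.22) > D (246/36=6.83) > C (95/20=4.75) > B (108/29=3.72)
Fill: take A (7 @ 284) → take E (9 @ 146) → take D (36 @ 246) → take 10/20 of C → 47.50; 62/62 used.
3 item(s) taken whole; one partial (take 10/20 of C).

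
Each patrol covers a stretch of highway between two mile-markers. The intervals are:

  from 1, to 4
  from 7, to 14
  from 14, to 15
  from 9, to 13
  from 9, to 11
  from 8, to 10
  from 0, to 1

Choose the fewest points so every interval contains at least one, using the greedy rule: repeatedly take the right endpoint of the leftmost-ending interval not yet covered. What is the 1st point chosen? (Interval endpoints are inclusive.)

1

Process intervals by earliest right end; each time one isn't hit yet, stab at its right endpoint.
Sorted: [0,1] [1,4] [8,10] [9,11] [9,13] [7,14] [14,15]
{[0,1],[1,4]} hit by 1; {[8,10],[9,11],[9,13],[7,14]} hit by 10; {[14,15]} hit by 15.
Points: 1, 10, 15 (3 total).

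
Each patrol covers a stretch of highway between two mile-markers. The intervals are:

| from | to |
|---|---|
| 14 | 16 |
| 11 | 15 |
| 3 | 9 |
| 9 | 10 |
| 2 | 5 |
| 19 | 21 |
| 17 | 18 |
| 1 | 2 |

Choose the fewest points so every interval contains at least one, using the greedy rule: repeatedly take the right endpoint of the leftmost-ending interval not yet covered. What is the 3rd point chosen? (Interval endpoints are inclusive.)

15

Sort by right endpoint; whenever an interval is uncovered, place a point at its right end.
By right end: [1,2]  [2,5]  [3,9]  [9,10]  [11,15]  [14,16]  [17,18]  [19,21]
[1,2] uncovered → point at 2; [3,9] uncovered → point at 9; [11,15] uncovered → point at 15; [17,18] uncovered → point at 18; [19,21] uncovered → point at 21.
Points: 2, 9, 15, 18, 21 (5 total).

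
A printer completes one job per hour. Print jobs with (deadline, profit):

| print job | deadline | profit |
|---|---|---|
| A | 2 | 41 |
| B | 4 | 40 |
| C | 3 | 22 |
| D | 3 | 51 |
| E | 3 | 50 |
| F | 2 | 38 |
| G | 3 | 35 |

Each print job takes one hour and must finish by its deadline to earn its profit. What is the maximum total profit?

Profit order: D=51 E=50 A=41 B=40 F=38 G=35 C=22
Assign: D→slot 3, E→slot 2, A→slot 1, B→slot 4, F skipped, G skipped, C skipped.
Slots: [1:A] [2:E] [3:D] [4:B]
Profit = 41 + 50 + 51 + 40 = 182

182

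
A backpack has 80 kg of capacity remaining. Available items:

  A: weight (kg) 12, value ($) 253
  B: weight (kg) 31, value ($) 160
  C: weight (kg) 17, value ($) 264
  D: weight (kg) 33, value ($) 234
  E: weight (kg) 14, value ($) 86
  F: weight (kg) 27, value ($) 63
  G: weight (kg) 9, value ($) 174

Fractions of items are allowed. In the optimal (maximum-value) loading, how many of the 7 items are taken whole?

4

Order: A (253/12=21.08) > G (174/9=19.33) > C (264/17=15.53) > D (234/33=7.09) > E (86/14=6.14) > B (160/31=5.16) > F (63/27=2.33)
Fill: take A (12 @ 253) → take G (9 @ 174) → take C (17 @ 264) → take D (33 @ 234) → take 9/14 of E → 55.29; 80/80 used.
4 item(s) taken whole; one partial (take 9/14 of E).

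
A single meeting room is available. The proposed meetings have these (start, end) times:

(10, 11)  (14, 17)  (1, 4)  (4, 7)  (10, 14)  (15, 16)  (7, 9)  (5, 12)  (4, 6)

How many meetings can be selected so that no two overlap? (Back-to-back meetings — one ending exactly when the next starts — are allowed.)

By end time: (1,4), (4,6), (4,7), (7,9), (10,11), (5,12), (10,14), (15,16), (14,17).
Pick (1,4); next start ≥ 4 → (4,6); next start ≥ 6 → (7,9); next start ≥ 9 → (10,11); next start ≥ 11 → (15,16).
Selected 5 meetings.

5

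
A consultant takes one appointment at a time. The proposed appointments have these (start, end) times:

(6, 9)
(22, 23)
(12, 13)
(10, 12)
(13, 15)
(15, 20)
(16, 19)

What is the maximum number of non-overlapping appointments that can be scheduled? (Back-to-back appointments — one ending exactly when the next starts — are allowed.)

6

Sort by end time and greedily take each interval whose start is ≥ the last chosen end.
Sorted by end: (6,9)  (10,12)  (12,13)  (13,15)  (16,19)  (15,20)  (22,23)
take (6,9); take (10,12); take (12,13); take (13,15); take (16,19); take (22,23).
Selected 6 appointments.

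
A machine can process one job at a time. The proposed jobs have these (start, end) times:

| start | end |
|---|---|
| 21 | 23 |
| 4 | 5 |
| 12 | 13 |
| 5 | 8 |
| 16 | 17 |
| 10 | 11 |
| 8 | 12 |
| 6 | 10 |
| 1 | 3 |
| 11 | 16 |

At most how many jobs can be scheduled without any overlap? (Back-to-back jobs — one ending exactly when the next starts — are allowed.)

7

Sorted by end: (1,3)  (4,5)  (5,8)  (6,10)  (10,11)  (8,12)  (12,13)  (11,16)  (16,17)  (21,23)
take (1,3); take (4,5); take (5,8); skip (6,10); take (10,11); take (12,13); skip (11,16); take (16,17); take (21,23).
Selected 7 jobs.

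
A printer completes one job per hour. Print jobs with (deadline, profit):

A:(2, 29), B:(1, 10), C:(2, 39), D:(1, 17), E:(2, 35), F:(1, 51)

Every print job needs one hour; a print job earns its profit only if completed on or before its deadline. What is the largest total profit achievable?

90

Sort by profit descending; place each in the latest free slot ≤ its deadline.
Profit order: F=51 C=39 E=35 A=29 D=17 B=10
Assign: F→slot 1, C→slot 2, E skipped, A skipped, D skipped, B skipped.
Slots: [1:F] [2:C]
Profit = 51 + 39 = 90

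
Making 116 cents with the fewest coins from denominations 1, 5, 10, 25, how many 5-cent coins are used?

Greedy: take as many of the largest coin as possible, then repeat with the remainder.
116 − 4×25→16 − 1×10→6 − 1×5→1 − 1×1→0
Count of 5: 1

1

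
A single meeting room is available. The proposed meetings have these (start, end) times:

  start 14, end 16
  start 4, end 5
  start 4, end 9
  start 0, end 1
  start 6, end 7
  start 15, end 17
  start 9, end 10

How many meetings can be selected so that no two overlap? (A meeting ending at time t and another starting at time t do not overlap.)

By end time: (0,1), (4,5), (6,7), (4,9), (9,10), (14,16), (15,17).
Pick (0,1); next start ≥ 1 → (4,5); next start ≥ 5 → (6,7); next start ≥ 7 → (9,10); next start ≥ 10 → (14,16).
Selected 5 meetings.

5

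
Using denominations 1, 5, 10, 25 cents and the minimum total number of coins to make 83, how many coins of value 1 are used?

Use the largest denomination that fits, subtract, and repeat.
83 = 3×25 + 1×5 + 3×1
Count of 1: 3

3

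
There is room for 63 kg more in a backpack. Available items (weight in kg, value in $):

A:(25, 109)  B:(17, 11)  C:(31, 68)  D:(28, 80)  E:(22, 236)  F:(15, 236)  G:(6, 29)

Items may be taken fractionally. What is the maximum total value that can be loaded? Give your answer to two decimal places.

Order: F (236/15=15.73) > E (236/22=10.73) > G (29/6=4.83) > A (109/25=4.36) > D (80/28=2.86) > C (68/31=2.19) > B (11/17=0.65)
Fill: take F (15 @ 236) → take E (22 @ 236) → take G (6 @ 29) → take 20/25 of A → 87.20; 63/63 used.
Total value = 588.20

588.20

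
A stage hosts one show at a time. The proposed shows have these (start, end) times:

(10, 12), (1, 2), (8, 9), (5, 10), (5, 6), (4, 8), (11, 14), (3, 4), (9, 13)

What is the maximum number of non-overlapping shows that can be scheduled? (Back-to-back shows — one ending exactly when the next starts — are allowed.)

Sorted by end: (1,2)  (3,4)  (5,6)  (4,8)  (8,9)  (5,10)  (10,12)  (9,13)  (11,14)
take (1,2); take (3,4); take (5,6); skip (4,8); take (8,9); skip (5,10); take (10,12); skip (9,13); skip (11,14).
Selected 5 shows.

5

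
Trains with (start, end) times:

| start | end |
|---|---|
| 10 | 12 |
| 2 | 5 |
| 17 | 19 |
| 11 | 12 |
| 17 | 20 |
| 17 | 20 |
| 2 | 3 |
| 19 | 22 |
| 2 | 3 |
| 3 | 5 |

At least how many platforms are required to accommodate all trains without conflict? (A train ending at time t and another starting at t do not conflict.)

3

Count concurrent intervals with a sweep; the peak is the room count.
starts: [2, 2, 2, 3, 10, 11, 17, 17, 17, 19]
ends:   [3, 3, 5, 5, 12, 12, 19, 20, 20, 22]
s2→1 s2→2 s2→3  — peak 3.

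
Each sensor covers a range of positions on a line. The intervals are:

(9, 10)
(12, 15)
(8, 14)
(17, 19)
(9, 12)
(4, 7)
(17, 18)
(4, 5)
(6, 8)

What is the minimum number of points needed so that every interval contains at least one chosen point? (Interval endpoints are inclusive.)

Sorted: [4,5] [4,7] [6,8] [9,10] [9,12] [8,14] [12,15] [17,18] [17,19]
{[4,5],[4,7]} hit by 5; {[6,8]} hit by 8; {[9,10],[9,12],[8,14]} hit by 10; {[12,15]} hit by 15; {[17,18],[17,19]} hit by 18.
Points: 5, 8, 10, 15, 18 (5 total).

5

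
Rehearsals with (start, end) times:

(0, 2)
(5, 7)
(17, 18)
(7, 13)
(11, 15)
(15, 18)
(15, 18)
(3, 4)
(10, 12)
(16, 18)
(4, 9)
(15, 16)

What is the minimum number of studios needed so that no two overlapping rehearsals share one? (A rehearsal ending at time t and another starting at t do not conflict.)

Count concurrent intervals with a sweep; the peak is the room count.
starts: [0, 3, 4, 5, 7, 10, 11, 15, 15, 15, 16, 17]
ends:   [2, 4, 7, 9, 12, 13, 15, 16, 18, 18, 18, 18]
s0→1 e2→0 s3→1 e4→0 s4→1 s5→2 e7→1 s7→2 e9→1 s10→2 s11→3 e12→2 e13→1 e15→0 s15→1 s15→2 s15→3 e16→2 s16→3 s17→4  — peak 4.

4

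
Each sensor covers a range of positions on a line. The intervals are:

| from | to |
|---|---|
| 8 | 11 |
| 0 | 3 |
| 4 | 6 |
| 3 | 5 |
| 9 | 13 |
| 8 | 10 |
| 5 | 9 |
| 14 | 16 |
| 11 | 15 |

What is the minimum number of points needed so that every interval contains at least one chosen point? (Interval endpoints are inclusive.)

Process intervals by earliest right end; each time one isn't hit yet, stab at its right endpoint.
By right end: [0,3]  [3,5]  [4,6]  [5,9]  [8,10]  [8,11]  [9,13]  [11,15]  [14,16]
[0,3] uncovered → point at 3; [4,6] uncovered → point at 6; [8,10] uncovered → point at 10; [11,15] uncovered → point at 15.
Points: 3, 6, 10, 15 (4 total).

4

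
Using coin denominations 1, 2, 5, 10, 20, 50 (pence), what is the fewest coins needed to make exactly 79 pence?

5

79 − 1×50→29 − 1×20→9 − 1×5→4 − 2×2→0
Total coins = 1 + 1 + 1 + 2 = 5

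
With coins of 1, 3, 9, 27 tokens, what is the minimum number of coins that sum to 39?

39 = 1×27 + 1×9 + 1×3
Total coins = 1 + 1 + 1 = 3

3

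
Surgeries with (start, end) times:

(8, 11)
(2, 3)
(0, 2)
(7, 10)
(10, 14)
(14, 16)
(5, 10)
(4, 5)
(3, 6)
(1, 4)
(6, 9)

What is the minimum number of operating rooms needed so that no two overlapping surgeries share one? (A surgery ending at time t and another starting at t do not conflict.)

4

Count concurrent intervals with a sweep; the peak is the room count.
Events (time:±→running): 0:+→1 1:+→2 2:-→1 2:+→2 3:-→1 3:+→2 4:-→1 4:+→2 5:-→1 5:+→2 6:-→1 6:+→2 7:+→3 8:+→4 … peak 4.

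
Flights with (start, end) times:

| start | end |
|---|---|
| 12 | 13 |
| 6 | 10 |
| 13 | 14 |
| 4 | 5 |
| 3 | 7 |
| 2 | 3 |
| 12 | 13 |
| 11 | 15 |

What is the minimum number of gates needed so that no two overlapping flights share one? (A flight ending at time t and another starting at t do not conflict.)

3

starts: [2, 3, 4, 6, 11, 12, 12, 13]
ends:   [3, 5, 7, 10, 13, 13, 14, 15]
s2→1 e3→0 s3→1 s4→2 e5→1 s6→2 e7→1 e10→0 s11→1 s12→2 s12→3  — peak 3.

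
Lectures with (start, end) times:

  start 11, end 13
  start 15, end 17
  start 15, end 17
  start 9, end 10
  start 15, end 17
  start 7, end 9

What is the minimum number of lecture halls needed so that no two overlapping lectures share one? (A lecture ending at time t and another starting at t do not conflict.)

Count concurrent intervals with a sweep; the peak is the room count.
Events (time:±→running): 7:+→1 9:-→0 9:+→1 10:-→0 11:+→1 13:-→0 15:+→1 15:+→2 15:+→3 … peak 3.

3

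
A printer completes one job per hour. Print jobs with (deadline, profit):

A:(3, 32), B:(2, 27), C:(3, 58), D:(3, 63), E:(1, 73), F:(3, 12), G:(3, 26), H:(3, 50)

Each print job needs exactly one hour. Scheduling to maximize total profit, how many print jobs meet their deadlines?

Profit order: E=73 D=63 C=58 H=50 A=32 B=27 G=26 F=12
Assign: E→slot 1, D→slot 3, C→slot 2, H skipped, A skipped, B skipped, G skipped, F skipped.
Slots: [1:E] [2:C] [3:D]
3 of 8 scheduled.

3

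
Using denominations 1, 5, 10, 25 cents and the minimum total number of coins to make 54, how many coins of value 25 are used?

2

54 = 2×25 + 4×1
Count of 25: 2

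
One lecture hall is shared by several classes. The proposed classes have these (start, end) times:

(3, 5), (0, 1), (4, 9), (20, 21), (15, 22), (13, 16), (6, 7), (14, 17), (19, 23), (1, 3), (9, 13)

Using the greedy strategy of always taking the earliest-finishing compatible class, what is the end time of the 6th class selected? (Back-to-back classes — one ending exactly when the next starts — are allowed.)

16

Greedy by earliest finish: after sorting by end time, pick each interval compatible with the last pick.
Sorted by end: (0,1)  (1,3)  (3,5)  (6,7)  (4,9)  (9,13)  (13,16)  (14,17)  (20,21)  (15,22)  (19,23)
take (0,1); take (1,3); take (3,5); take (6,7); take (9,13); take (13,16); take (20,21).
Selected: (0,1) (1,3) (3,5) (6,7) (9,13) (13,16) (20,21)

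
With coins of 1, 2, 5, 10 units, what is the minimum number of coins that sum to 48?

7

Greedy: take as many of the largest coin as possible, then repeat with the remainder.
48 = 4×10 + 1×5 + 1×2 + 1×1
Total coins = 4 + 1 + 1 + 1 = 7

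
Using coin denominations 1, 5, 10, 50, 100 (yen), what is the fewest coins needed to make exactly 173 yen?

173 − 1×100→73 − 1×50→23 − 2×10→3 − 3×1→0
Total coins = 1 + 1 + 2 + 3 = 7

7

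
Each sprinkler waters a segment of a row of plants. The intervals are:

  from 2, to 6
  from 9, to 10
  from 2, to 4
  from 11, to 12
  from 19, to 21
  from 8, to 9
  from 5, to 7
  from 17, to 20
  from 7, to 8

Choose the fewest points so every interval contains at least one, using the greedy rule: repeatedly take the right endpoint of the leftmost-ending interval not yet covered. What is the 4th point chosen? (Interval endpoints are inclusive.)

Sorted: [2,4] [2,6] [5,7] [7,8] [8,9] [9,10] [11,12] [17,20] [19,21]
{[2,4],[2,6]} hit by 4; {[5,7],[7,8]} hit by 7; {[8,9],[9,10]} hit by 9; {[11,12]} hit by 12; {[17,20],[19,21]} hit by 20.
Points: 4, 7, 9, 12, 20 (5 total).

12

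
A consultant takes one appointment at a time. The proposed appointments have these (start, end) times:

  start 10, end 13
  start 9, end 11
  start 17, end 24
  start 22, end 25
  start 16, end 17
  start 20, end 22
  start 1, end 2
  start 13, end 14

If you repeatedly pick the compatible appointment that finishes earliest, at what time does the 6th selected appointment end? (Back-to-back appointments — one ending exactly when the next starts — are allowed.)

By end time: (1,2), (9,11), (10,13), (13,14), (16,17), (20,22), (17,24), (22,25).
Pick (1,2); next start ≥ 2 → (9,11); next start ≥ 11 → (13,14); next start ≥ 14 → (16,17); next start ≥ 17 → (20,22); next start ≥ 22 → (22,25).
Selected: (1,2) (9,11) (13,14) (16,17) (20,22) (22,25)

25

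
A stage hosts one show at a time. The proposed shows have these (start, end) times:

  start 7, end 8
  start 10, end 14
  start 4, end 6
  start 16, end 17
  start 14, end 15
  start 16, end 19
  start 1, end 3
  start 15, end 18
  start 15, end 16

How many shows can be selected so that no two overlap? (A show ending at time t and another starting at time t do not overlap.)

Greedy by earliest finish: after sorting by end time, pick each interval compatible with the last pick.
By end time: (1,3), (4,6), (7,8), (10,14), (14,15), (15,16), (16,17), (15,18), (16,19).
Pick (1,3); next start ≥ 3 → (4,6); next start ≥ 6 → (7,8); next start ≥ 8 → (10,14); next start ≥ 14 → (14,15); next start ≥ 15 → (15,16); next start ≥ 16 → (16,17).
Selected 7 shows.

7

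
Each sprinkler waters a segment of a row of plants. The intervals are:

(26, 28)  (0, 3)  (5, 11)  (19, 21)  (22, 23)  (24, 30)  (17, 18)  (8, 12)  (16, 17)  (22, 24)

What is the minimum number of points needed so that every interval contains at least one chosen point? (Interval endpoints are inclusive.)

Sorted: [0,3] [5,11] [8,12] [16,17] [17,18] [19,21] [22,23] [22,24] [26,28] [24,30]
{[0,3]} hit by 3; {[5,11],[8,12]} hit by 11; {[16,17],[17,18]} hit by 17; {[19,21]} hit by 21; {[22,23],[22,24]} hit by 23; {[26,28],[24,30]} hit by 28.
Points: 3, 11, 17, 21, 23, 28 (6 total).

6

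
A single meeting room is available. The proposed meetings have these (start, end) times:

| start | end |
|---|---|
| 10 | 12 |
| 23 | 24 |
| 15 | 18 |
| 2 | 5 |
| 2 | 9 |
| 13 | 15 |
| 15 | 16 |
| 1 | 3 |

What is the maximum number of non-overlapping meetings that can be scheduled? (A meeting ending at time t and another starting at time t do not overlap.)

Sorted by end: (1,3)  (2,5)  (2,9)  (10,12)  (13,15)  (15,16)  (15,18)  (23,24)
take (1,3); skip (2,5); take (10,12); take (13,15); take (15,16); skip (15,18); take (23,24).
Selected 5 meetings.

5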